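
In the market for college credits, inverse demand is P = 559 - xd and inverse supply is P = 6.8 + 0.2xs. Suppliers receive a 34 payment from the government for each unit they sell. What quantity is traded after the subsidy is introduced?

x' = 488.5

Pre-subsidy: 559 - x = 6.8 + 0.2x gives x* = 2761/6 and P* = 593/6.
With the subsidy, sellers receive Ps = Pb + 34 for each unit, where Pb is the price buyers pay.
On the curves, Pb = 559 - x and Ps = 6.8 + 0.2x; the wedge Ps − Pb = 34 gives 6.8 + 0.2x − (559 - x) = 34, so x' = 488.5.
Then Pb = 559 − 1·488.5 = 70.5 and Ps = 6.8 + 0.2·488.5 = 104.5.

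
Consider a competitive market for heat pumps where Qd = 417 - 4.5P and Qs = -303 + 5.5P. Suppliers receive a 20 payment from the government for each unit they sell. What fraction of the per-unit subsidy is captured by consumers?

Pre-subsidy: 417 - 4.5P = -303 + 5.5P gives P* = 72, Q* = 93.
With the subsidy, sellers receive Ps = Pb + 20 for each unit, where Pb is the price buyers pay.
Supply in terms of Pb becomes Qs = -303 + 5.5(Pb + 20) = -193 + 5.5Pb. Setting this equal to demand: 417 - 4.5Pb = -193 + 5.5Pb, so Pb = 61.
Sellers receive Ps = 61 + 20 = 81; Q' = 417 − 4.5·61 = 142.5.
Buyers' price falls by P* − Pb = 72 − 61 = 11; sellers' price rises by Ps − P* = 81 − 72 = 9.
So consumers capture 11/20 = 0.55 of each unit of subsidy.

Consumer share = 0.55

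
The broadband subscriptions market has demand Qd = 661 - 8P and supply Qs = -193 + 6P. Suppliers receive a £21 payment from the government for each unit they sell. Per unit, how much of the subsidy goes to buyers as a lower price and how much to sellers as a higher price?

Buyers gain £9 per unit; sellers gain £12 per unit

Pre-subsidy: 661 - 8P = -193 + 6P gives P* = 61, Q* = 173.
With the subsidy, sellers receive Ps = Pb + 21 for each unit, where Pb is the price buyers pay.
Supply in terms of Pb becomes Qs = -193 + 6(Pb + 21) = -67 + 6Pb. Setting this equal to demand: 661 - 8Pb = -67 + 6Pb, so Pb = 52.
Sellers receive Ps = 52 + 21 = 73; Q' = 661 − 8·52 = 245.
Buyers' price falls by P* − Pb = 61 − 52 = 9; sellers' price rises by Ps − P* = 73 − 61 = 12.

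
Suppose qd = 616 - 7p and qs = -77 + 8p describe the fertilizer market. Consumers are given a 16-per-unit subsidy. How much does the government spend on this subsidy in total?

Government cost = 16912/3

Pre-subsidy: 616 - 7p = -77 + 8p gives p* = 46.2, q* = 292.6.
With the rebate, buyers effectively pay pb = ps − 16, where ps is the price sellers receive.
Demand in terms of ps becomes qd = 616 − 7(ps − 16) = 728 - 7ps. Setting this equal to supply: 728 - 7ps = -77 + 8ps, so ps = 161/3.
Buyers pay pb = 161/3 − 16 = 113/3; q' = -77 + 8·(161/3) = 1057/3.
Government outlay = subsidy × quantity = 16 × 1057/3 = 16912/3.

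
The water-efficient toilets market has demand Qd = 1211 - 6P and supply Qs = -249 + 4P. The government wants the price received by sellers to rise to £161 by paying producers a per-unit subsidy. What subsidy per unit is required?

Required subsidy s = £25 per unit

At a seller price of 161, quantity supplied is -249 + 4·161 = 395.
Buyers absorb 395 only when they pay Pb with 1211 − 6·Pb = 395, i.e. Pb = 136.
s = Ps − Pb = 161 − 136 = 25.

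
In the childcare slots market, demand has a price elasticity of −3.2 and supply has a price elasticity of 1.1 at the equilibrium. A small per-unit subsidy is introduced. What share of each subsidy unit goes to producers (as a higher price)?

Producer share = 32/43

For a small subsidy around the equilibrium, the benefit split depends on the relative slopes, which at a point are proportional to the elasticities.
Buyer share = εs/(εs + |εd|) = 1.1/(1.1 + 3.2) = 11/43; seller share = |εd|/(εs + |εd|) = 32/43.
So producers capture 32/43 of the subsidy.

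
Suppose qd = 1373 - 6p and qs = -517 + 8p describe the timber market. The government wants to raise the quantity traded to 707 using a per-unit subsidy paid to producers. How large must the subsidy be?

At q = 707, invert demand for the buyer price: pb = (1373 − 707)/6 = 111; invert supply for the seller price: ps = (707 − (-517))/8 = 153.
The subsidy must fill the gap: s = ps − pb = 153 − 111 = 42.

Required subsidy s = 42 per unit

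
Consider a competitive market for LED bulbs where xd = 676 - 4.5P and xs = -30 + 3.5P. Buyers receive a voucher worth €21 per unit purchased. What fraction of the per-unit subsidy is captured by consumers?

Pre-subsidy: 676 - 4.5P = -30 + 3.5P gives P* = 88.25, x* = 278.875.
With the rebate, buyers effectively pay Pb = Ps − 21, where Ps is the price sellers receive.
Demand in terms of Ps becomes xd = 676 − 4.5(Ps − 21) = 770.5 - 4.5Ps. Setting this equal to supply: 770.5 - 4.5Ps = -30 + 3.5Ps, so Ps = 100.0625.
Buyers pay Pb = 100.0625 − 21 = 79.0625; x' = -30 + 3.5·100.0625 = 320.21875.
Buyers' price falls by P* − Pb = 88.25 − 79.0625 = 9.1875; sellers' price rises by Ps − P* = 100.0625 − 88.25 = 11.8125.
So consumers capture 9.1875/21 = 0.4375 of each unit of subsidy.

Consumer share = 0.4375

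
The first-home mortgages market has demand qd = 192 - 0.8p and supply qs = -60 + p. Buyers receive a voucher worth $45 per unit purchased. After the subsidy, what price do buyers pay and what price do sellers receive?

Buyers pay $115; sellers receive $160

Pre-subsidy: 192 - 0.8p = -60 + p gives p* = 140, q* = 80.
With the rebate, buyers effectively pay pb = ps − 45, where ps is the price sellers receive.
Demand in terms of ps becomes qd = 192 − 0.8(ps − 45) = 228 - 0.8ps. Setting this equal to supply: 228 - 0.8ps = -60 + ps, so ps = 160.
Buyers pay pb = 160 − 45 = 115; q' = -60 + 1·160 = 100.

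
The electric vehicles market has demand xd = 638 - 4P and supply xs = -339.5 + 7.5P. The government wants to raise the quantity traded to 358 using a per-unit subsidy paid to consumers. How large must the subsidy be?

Required subsidy s = 23 per unit

At x = 358, invert demand for the buyer price: Pb = (638 − 358)/4 = 70; invert supply for the seller price: Ps = (358 − (-339.5))/7.5 = 93.
The subsidy must fill the gap: s = Ps − Pb = 93 − 70 = 23.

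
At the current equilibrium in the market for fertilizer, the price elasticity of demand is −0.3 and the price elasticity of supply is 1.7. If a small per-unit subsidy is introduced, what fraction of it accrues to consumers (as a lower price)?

Consumer share = 0.85

For a small subsidy around the equilibrium, the benefit split depends on the relative slopes, which at a point are proportional to the elasticities.
Buyer share = εs/(εs + |εd|) = 1.7/(1.7 + 0.3) = 0.85; seller share = |εd|/(εs + |εd|) = 0.15.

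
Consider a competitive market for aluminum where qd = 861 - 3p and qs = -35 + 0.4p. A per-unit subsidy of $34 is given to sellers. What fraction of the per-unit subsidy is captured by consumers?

Pre-subsidy: 861 - 3p = -35 + 0.4p gives p* = 4480/17, q* = 1197/17.
With the subsidy, sellers receive ps = pb + 34 for each unit, where pb is the price buyers pay.
Supply in terms of pb becomes qs = -35 + 0.4(pb + 34) = -21.4 + 0.4pb. Setting this equal to demand: 861 - 3pb = -21.4 + 0.4pb, so pb = 4412/17.
Sellers receive ps = 4412/17 + 34 = 4990/17; q' = 861 − 3·(4412/17) = 1401/17.
Buyers' price falls by p* − pb = 4480/17 − 4412/17 = 4; sellers' price rises by ps − p* = 4990/17 − 4480/17 = 30.
So consumers capture 4/34 = 2/17 of each unit of subsidy.

Consumer share = 2/17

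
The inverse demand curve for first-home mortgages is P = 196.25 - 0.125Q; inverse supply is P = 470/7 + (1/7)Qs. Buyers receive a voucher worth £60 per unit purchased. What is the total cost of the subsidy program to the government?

Pre-subsidy: 196.25 - 0.125Q = 470/7 + (1/7)Q gives Q* = 482 and P* = 136.
With the rebate, buyers effectively pay Pb = Ps − 60, where Ps is the price sellers receive.
On the curves, Pb = 196.25 - 0.125Q and Ps = 470/7 + (1/7)Q; the wedge Ps − Pb = 60 gives 470/7 + (1/7)Q − (196.25 - 0.125Q) = 60, so Q' = 706.
Then Pb = 196.25 − 0.125·706 = 108 and Ps = 470/7 + (1/7)·706 = 168.
Government outlay = subsidy × quantity = 60 × 706 = 42360.

Government cost = £42360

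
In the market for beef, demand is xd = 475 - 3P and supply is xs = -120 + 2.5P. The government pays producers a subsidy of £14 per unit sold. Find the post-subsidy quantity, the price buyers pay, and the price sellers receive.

x' = 1865/11; buyers pay 1120/11; sellers receive 1274/11

Pre-subsidy: 475 - 3P = -120 + 2.5P gives P* = 1190/11, x* = 1655/11.
With the subsidy, sellers receive Ps = Pb + 14 for each unit, where Pb is the price buyers pay.
Supply in terms of Pb becomes xs = -120 + 2.5(Pb + 14) = -85 + 2.5Pb. Setting this equal to demand: 475 - 3Pb = -85 + 2.5Pb, so Pb = 1120/11.
Sellers receive Ps = 1120/11 + 14 = 1274/11; x' = 475 − 3·(1120/11) = 1865/11.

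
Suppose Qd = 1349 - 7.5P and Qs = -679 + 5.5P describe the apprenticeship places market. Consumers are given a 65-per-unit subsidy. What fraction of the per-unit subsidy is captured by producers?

Pre-subsidy: 1349 - 7.5P = -679 + 5.5P gives P* = 156, Q* = 179.
With the rebate, buyers effectively pay Pb = Ps − 65, where Ps is the price sellers receive.
Demand in terms of Ps becomes Qd = 1349 − 7.5(Ps − 65) = 1836.5 - 7.5Ps. Setting this equal to supply: 1836.5 - 7.5Ps = -679 + 5.5Ps, so Ps = 193.5.
Buyers pay Pb = 193.5 − 65 = 128.5; Q' = -679 + 5.5·193.5 = 385.25.
Buyers' price falls by P* − Pb = 156 − 128.5 = 27.5; sellers' price rises by Ps − P* = 193.5 − 156 = 37.5.
So producers capture 37.5/65 = 15/26 of each unit of subsidy.

Producer share = 15/26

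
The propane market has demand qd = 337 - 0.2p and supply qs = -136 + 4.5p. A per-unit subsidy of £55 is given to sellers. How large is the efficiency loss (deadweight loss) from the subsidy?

Deadweight loss = 27225/94

Pre-subsidy: 337 - 0.2p = -136 + 4.5p gives p* = 4730/47, q* = 14893/47.
With the subsidy, sellers receive ps = pb + 55 for each unit, where pb is the price buyers pay.
Supply in terms of pb becomes qs = -136 + 4.5(pb + 55) = 111.5 + 4.5pb. Setting this equal to demand: 337 - 0.2pb = 111.5 + 4.5pb, so pb = 2255/47.
Sellers receive ps = 2255/47 + 55 = 4840/47; q' = 337 − 0.2·(2255/47) = 15388/47.
The subsidy expands output by 15388/47 − 14893/47 = 495/47 past the efficient level; on those units the gap between marginal cost and willingness to pay runs from 0 up to 55.
DWL = ½ × 55 × 495/47 = 27225/94.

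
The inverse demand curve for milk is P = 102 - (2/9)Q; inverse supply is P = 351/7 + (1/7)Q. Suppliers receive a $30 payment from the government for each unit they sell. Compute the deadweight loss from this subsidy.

Deadweight loss = 28350/23

Pre-subsidy: 102 - (2/9)Q = 351/7 + (1/7)Q gives Q* = 3267/23 and P* = 1620/23.
With the subsidy, sellers receive Ps = Pb + 30 for each unit, where Pb is the price buyers pay.
On the curves, Pb = 102 - (2/9)Q and Ps = 351/7 + (1/7)Q; the wedge Ps − Pb = 30 gives 351/7 + (1/7)Q − (102 - (2/9)Q) = 30, so Q' = 5157/23.
Then Pb = 102 − (2/9)·(5157/23) = 1200/23 and Ps = 351/7 + (1/7)·(5157/23) = 1890/23.
The subsidy expands output by 5157/23 − 3267/23 = 1890/23 past the efficient level; on those units the gap between marginal cost and willingness to pay runs from 0 up to 30.
DWL = ½ × 30 × 1890/23 = 28350/23.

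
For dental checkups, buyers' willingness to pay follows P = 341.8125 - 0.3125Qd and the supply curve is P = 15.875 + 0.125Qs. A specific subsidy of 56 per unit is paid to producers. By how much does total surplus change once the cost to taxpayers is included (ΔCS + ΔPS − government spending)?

Pre-subsidy: 341.8125 - 0.3125Q = 15.875 + 0.125Q gives Q* = 745 and P* = 109.
With the subsidy, sellers receive Ps = Pb + 56 for each unit, where Pb is the price buyers pay.
On the curves, Pb = 341.8125 - 0.3125Q and Ps = 15.875 + 0.125Q; the wedge Ps − Pb = 56 gives 15.875 + 0.125Q − (341.8125 - 0.3125Q) = 56, so Q' = 873.
Then Pb = 341.8125 − 0.3125·873 = 69 and Ps = 15.875 + 0.125·873 = 125.
ΔCS = ½(745 + 873)(109 − 69) = 32360; ΔPS = ½(745 + 873)(125 − 109) = 12944.
Government spending = 56 × 873 = 48888.
Net change = 32360 + 12944 − 48888 = -3584. The loss equals the DWL triangle ½·56·128.

Net change in total surplus = -3584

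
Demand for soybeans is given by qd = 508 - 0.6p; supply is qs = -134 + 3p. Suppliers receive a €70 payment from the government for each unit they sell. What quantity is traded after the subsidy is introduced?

q' = 436

Pre-subsidy: 508 - 0.6p = -134 + 3p gives p* = 535/3, q* = 401.
With the subsidy, sellers receive ps = pb + 70 for each unit, where pb is the price buyers pay.
Supply in terms of pb becomes qs = -134 + 3(pb + 70) = 76 + 3pb. Setting this equal to demand: 508 - 0.6pb = 76 + 3pb, so pb = 120.
Sellers receive ps = 120 + 70 = 190; q' = 508 − 0.6·120 = 436.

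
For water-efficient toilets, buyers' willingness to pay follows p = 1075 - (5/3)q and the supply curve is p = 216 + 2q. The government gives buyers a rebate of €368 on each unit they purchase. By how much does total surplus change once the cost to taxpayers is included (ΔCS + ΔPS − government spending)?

Pre-subsidy: 1075 - (5/3)q = 216 + 2q gives q* = 2577/11 and p* = 7530/11.
With the rebate, buyers effectively pay pb = ps − 368, where ps is the price sellers receive.
On the curves, pb = 1075 - (5/3)q and ps = 216 + 2q; the wedge ps − pb = 368 gives 216 + 2q − (1075 - (5/3)q) = 368, so q' = 3681/11.
Then pb = 1075 − (5/3)·(3681/11) = 5690/11 and ps = 216 + 2·(3681/11) = 9738/11.
ΔCS = ½(2577/11 + 3681/11)(7530/11 − 5690/11) = 5757360/121; ΔPS = ½(2577/11 + 3681/11)(9738/11 − 7530/11) = 6908832/121.
Government spending = 368 × 3681/11 = 1354608/11.
Net change = 5757360/121 + 6908832/121 − 1354608/11 = -203136/11. The loss equals the DWL triangle ½·368·1104/11.

Net change in total surplus = -203136/11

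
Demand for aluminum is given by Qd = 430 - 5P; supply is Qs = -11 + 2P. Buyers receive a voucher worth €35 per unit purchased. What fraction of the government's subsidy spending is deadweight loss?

Pre-subsidy: 430 - 5P = -11 + 2P gives P* = 63, Q* = 115.
With the rebate, buyers effectively pay Pb = Ps − 35, where Ps is the price sellers receive.
Demand in terms of Ps becomes Qd = 430 − 5(Ps − 35) = 605 - 5Ps. Setting this equal to supply: 605 - 5Ps = -11 + 2Ps, so Ps = 88.
Buyers pay Pb = 88 − 35 = 53; Q' = -11 + 2·88 = 165.
ΔCS = ½(115 + 165)(63 − 53) = 1400; ΔPS = ½(115 + 165)(88 − 63) = 3500.
Government spending = 35 × 165 = 5775.
DWL = ½ × 35 × (165 − 115) = 875; fraction = 875 / 5775 = 5/33.

DWL / government spending = 5/33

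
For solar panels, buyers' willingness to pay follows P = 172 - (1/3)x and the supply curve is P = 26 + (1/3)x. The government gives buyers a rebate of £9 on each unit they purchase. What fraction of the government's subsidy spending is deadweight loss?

DWL / government spending = 9/310

Pre-subsidy: 172 - (1/3)x = 26 + (1/3)x gives x* = 219 and P* = 99.
With the rebate, buyers effectively pay Pb = Ps − 9, where Ps is the price sellers receive.
On the curves, Pb = 172 - (1/3)x and Ps = 26 + (1/3)x; the wedge Ps − Pb = 9 gives 26 + (1/3)x − (172 - (1/3)x) = 9, so x' = 232.5.
Then Pb = 172 − (1/3)·232.5 = 94.5 and Ps = 26 + (1/3)·232.5 = 103.5.
ΔCS = ½(219 + 232.5)(99 − 94.5) = 1015.875; ΔPS = ½(219 + 232.5)(103.5 − 99) = 1015.875.
Government spending = 9 × 232.5 = 2092.5.
DWL = ½ × 9 × (232.5 − 219) = 60.75; fraction = 60.75 / 2092.5 = 9/310.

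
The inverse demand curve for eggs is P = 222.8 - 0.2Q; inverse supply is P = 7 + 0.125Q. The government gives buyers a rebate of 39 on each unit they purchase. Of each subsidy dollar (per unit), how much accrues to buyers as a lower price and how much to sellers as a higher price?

Pre-subsidy: 222.8 - 0.2Q = 7 + 0.125Q gives Q* = 664 and P* = 90.
With the rebate, buyers effectively pay Pb = Ps − 39, where Ps is the price sellers receive.
On the curves, Pb = 222.8 - 0.2Q and Ps = 7 + 0.125Q; the wedge Ps − Pb = 39 gives 7 + 0.125Q − (222.8 - 0.2Q) = 39, so Q' = 784.
Then Pb = 222.8 − 0.2·784 = 66 and Ps = 7 + 0.125·784 = 105.
Buyers' price falls by P* − Pb = 90 − 66 = 24; sellers' price rises by Ps − P* = 105 − 90 = 15.

Buyers gain 24 per unit; sellers gain 15 per unit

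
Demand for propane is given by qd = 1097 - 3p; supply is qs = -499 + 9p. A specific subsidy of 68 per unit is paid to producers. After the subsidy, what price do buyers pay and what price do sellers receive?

Buyers pay 82; sellers receive 150

Pre-subsidy: 1097 - 3p = -499 + 9p gives p* = 133, q* = 698.
With the subsidy, sellers receive ps = pb + 68 for each unit, where pb is the price buyers pay.
Supply in terms of pb becomes qs = -499 + 9(pb + 68) = 113 + 9pb. Setting this equal to demand: 1097 - 3pb = 113 + 9pb, so pb = 82.
Sellers receive ps = 82 + 68 = 150; q' = 1097 − 3·82 = 851.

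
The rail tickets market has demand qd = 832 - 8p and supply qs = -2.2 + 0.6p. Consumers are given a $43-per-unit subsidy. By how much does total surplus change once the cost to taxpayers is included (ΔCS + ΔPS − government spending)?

Net change in total surplus = -$516

Pre-subsidy: 832 - 8p = -2.2 + 0.6p gives p* = 97, q* = 56.
With the rebate, buyers effectively pay pb = ps − 43, where ps is the price sellers receive.
Demand in terms of ps becomes qd = 832 − 8(ps − 43) = 1176 - 8ps. Setting this equal to supply: 1176 - 8ps = -2.2 + 0.6ps, so ps = 137.
Buyers pay pb = 137 − 43 = 94; q' = -2.2 + 0.6·137 = 80.
ΔCS = ½(56 + 80)(97 − 94) = 204; ΔPS = ½(56 + 80)(137 − 97) = 2720.
Government spending = 43 × 80 = 3440.
Net change = 204 + 2720 − 3440 = -516. The loss equals the DWL triangle ½·43·24.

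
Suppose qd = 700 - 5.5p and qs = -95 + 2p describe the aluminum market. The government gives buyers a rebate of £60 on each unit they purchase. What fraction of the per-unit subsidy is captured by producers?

Producer share = 11/15

Pre-subsidy: 700 - 5.5p = -95 + 2p gives p* = 106, q* = 117.
With the rebate, buyers effectively pay pb = ps − 60, where ps is the price sellers receive.
Demand in terms of ps becomes qd = 700 − 5.5(ps − 60) = 1030 - 5.5ps. Setting this equal to supply: 1030 - 5.5ps = -95 + 2ps, so ps = 150.
Buyers pay pb = 150 − 60 = 90; q' = -95 + 2·150 = 205.
Buyers' price falls by p* − pb = 106 − 90 = 16; sellers' price rises by ps − p* = 150 − 106 = 44.
So producers capture 44/60 = 11/15 of each unit of subsidy.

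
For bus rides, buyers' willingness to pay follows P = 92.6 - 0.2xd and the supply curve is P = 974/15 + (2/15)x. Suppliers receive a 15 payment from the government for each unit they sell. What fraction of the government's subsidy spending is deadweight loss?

DWL / government spending = 0.17578125

Pre-subsidy: 92.6 - 0.2x = 974/15 + (2/15)x gives x* = 83 and P* = 76.
With the subsidy, sellers receive Ps = Pb + 15 for each unit, where Pb is the price buyers pay.
On the curves, Pb = 92.6 - 0.2x and Ps = 974/15 + (2/15)x; the wedge Ps − Pb = 15 gives 974/15 + (2/15)x − (92.6 - 0.2x) = 15, so x' = 128.
Then Pb = 92.6 − 0.2·128 = 67 and Ps = 974/15 + (2/15)·128 = 82.
ΔCS = ½(83 + 128)(76 − 67) = 949.5; ΔPS = ½(83 + 128)(82 − 76) = 633.
Government spending = 15 × 128 = 1920.
DWL = ½ × 15 × (128 − 83) = 337.5; fraction = 337.5 / 1920 = 0.17578125.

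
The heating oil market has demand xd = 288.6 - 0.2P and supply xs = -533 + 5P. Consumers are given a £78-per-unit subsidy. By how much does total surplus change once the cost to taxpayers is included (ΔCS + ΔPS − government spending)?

Pre-subsidy: 288.6 - 0.2P = -533 + 5P gives P* = 158, x* = 257.
With the rebate, buyers effectively pay Pb = Ps − 78, where Ps is the price sellers receive.
Demand in terms of Ps becomes xd = 288.6 − 0.2(Ps − 78) = 304.2 - 0.2Ps. Setting this equal to supply: 304.2 - 0.2Ps = -533 + 5Ps, so Ps = 161.
Buyers pay Pb = 161 − 78 = 83; x' = -533 + 5·161 = 272.
ΔCS = ½(257 + 272)(158 − 83) = 19837.5; ΔPS = ½(257 + 272)(161 − 158) = 793.5.
Government spending = 78 × 272 = 21216.
Net change = 19837.5 + 793.5 − 21216 = -585. The loss equals the DWL triangle ½·78·15.

Net change in total surplus = -£585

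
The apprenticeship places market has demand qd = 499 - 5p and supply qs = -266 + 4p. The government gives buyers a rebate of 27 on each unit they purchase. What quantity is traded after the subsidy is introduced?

Pre-subsidy: 499 - 5p = -266 + 4p gives p* = 85, q* = 74.
With the rebate, buyers effectively pay pb = ps − 27, where ps is the price sellers receive.
Demand in terms of ps becomes qd = 499 − 5(ps − 27) = 634 - 5ps. Setting this equal to supply: 634 - 5ps = -266 + 4ps, so ps = 100.
Buyers pay pb = 100 − 27 = 73; q' = -266 + 4·100 = 134.

q' = 134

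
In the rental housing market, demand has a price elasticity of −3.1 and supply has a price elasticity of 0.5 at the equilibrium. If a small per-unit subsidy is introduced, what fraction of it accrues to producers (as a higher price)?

For a small subsidy around the equilibrium, the benefit split depends on the relative slopes, which at a point are proportional to the elasticities.
Buyer share = εs/(εs + |εd|) = 0.5/(0.5 + 3.1) = 5/36; seller share = |εd|/(εs + |εd|) = 31/36.
So producers capture 31/36 of the subsidy.

Producer share = 31/36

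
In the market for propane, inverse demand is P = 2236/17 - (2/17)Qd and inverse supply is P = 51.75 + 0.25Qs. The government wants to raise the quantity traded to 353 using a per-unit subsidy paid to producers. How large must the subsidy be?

Required subsidy s = 50 per unit

At Q = 353, from the demand curve buyers pay Pb = 2236/17 − (2/17)·353 = 90; from the supply curve sellers need Ps = 51.75 + 0.25·353 = 140.
The subsidy must fill the gap: s = Ps − Pb = 140 − 90 = 50.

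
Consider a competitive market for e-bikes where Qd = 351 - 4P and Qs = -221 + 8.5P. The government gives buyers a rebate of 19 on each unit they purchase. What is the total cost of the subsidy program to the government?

Government cost = 4173.16

Pre-subsidy: 351 - 4P = -221 + 8.5P gives P* = 45.76, Q* = 167.96.
With the rebate, buyers effectively pay Pb = Ps − 19, where Ps is the price sellers receive.
Demand in terms of Ps becomes Qd = 351 − 4(Ps − 19) = 427 - 4Ps. Setting this equal to supply: 427 - 4Ps = -221 + 8.5Ps, so Ps = 51.84.
Buyers pay Pb = 51.84 − 19 = 32.84; Q' = -221 + 8.5·51.84 = 219.64.
Government outlay = subsidy × quantity = 19 × 219.64 = 4173.16.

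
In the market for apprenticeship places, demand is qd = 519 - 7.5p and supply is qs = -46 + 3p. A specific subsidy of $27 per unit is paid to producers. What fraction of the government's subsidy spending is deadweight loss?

Pre-subsidy: 519 - 7.5p = -46 + 3p gives p* = 1130/21, q* = 808/7.
With the subsidy, sellers receive ps = pb + 27 for each unit, where pb is the price buyers pay.
Supply in terms of pb becomes qs = -46 + 3(pb + 27) = 35 + 3pb. Setting this equal to demand: 519 - 7.5pb = 35 + 3pb, so pb = 968/21.
Sellers receive ps = 968/21 + 27 = 1535/21; q' = 519 − 7.5·(968/21) = 1213/7.
ΔCS = ½(808/7 + 1213/7)(1130/21 − 968/21) = 54567/49; ΔPS = ½(808/7 + 1213/7)(1535/21 − 1130/21) = 272835/98.
Government spending = 27 × 1213/7 = 32751/7.
DWL = ½ × 27 × (1213/7 − 808/7) = 10935/14; fraction = (10935/14) / (32751/7) = 405/2426.

DWL / government spending = 405/2426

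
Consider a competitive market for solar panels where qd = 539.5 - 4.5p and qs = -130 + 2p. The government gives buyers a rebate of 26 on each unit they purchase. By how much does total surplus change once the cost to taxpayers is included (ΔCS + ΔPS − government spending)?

Net change in total surplus = -468

Pre-subsidy: 539.5 - 4.5p = -130 + 2p gives p* = 103, q* = 76.
With the rebate, buyers effectively pay pb = ps − 26, where ps is the price sellers receive.
Demand in terms of ps becomes qd = 539.5 − 4.5(ps − 26) = 656.5 - 4.5ps. Setting this equal to supply: 656.5 - 4.5ps = -130 + 2ps, so ps = 121.
Buyers pay pb = 121 − 26 = 95; q' = -130 + 2·121 = 112.
ΔCS = ½(76 + 112)(103 − 95) = 752; ΔPS = ½(76 + 112)(121 − 103) = 1692.
Government spending = 26 × 112 = 2912.
Net change = 752 + 1692 − 2912 = -468. The loss equals the DWL triangle ½·26·36.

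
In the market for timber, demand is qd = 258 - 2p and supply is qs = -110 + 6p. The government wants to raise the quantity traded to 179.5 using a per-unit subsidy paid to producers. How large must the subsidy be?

Required subsidy s = 9 per unit

At q = 179.5, invert demand for the buyer price: pb = (258 − 179.5)/2 = 39.25; invert supply for the seller price: ps = (179.5 − (-110))/6 = 48.25.
The subsidy must fill the gap: s = ps − pb = 48.25 − 39.25 = 9.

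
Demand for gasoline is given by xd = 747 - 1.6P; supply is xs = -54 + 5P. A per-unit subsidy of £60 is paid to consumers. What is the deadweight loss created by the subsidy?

Pre-subsidy: 747 - 1.6P = -54 + 5P gives P* = 1335/11, x* = 6081/11.
With the rebate, buyers effectively pay Pb = Ps − 60, where Ps is the price sellers receive.
Demand in terms of Ps becomes xd = 747 − 1.6(Ps − 60) = 843 - 1.6Ps. Setting this equal to supply: 843 - 1.6Ps = -54 + 5Ps, so Ps = 1495/11.
Buyers pay Pb = 1495/11 − 60 = 835/11; x' = -54 + 5·(1495/11) = 6881/11.
The subsidy expands output by 6881/11 − 6081/11 = 800/11 past the efficient level; on those units the gap between marginal cost and willingness to pay runs from 0 up to 60.
DWL = ½ × 60 × 800/11 = 24000/11.

Deadweight loss = 24000/11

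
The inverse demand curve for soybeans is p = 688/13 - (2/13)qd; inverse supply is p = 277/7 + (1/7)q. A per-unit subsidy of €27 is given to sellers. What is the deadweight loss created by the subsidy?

Pre-subsidy: 688/13 - (2/13)q = 277/7 + (1/7)q gives q* = 45 and p* = 46.
With the subsidy, sellers receive ps = pb + 27 for each unit, where pb is the price buyers pay.
On the curves, pb = 688/13 - (2/13)q and ps = 277/7 + (1/7)q; the wedge ps − pb = 27 gives 277/7 + (1/7)q − (688/13 - (2/13)q) = 27, so q' = 136.
Then pb = 688/13 − (2/13)·136 = 32 and ps = 277/7 + (1/7)·136 = 59.
The subsidy expands output by 136 − 45 = 91 past the efficient level; on those units the gap between marginal cost and willingness to pay runs from 0 up to 27.
DWL = ½ × 27 × 91 = 1228.5.

Deadweight loss = €1228.5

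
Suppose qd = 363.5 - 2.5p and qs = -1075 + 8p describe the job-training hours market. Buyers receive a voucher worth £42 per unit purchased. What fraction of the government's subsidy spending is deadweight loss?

Pre-subsidy: 363.5 - 2.5p = -1075 + 8p gives p* = 137, q* = 21.
With the rebate, buyers effectively pay pb = ps − 42, where ps is the price sellers receive.
Demand in terms of ps becomes qd = 363.5 − 2.5(ps − 42) = 468.5 - 2.5ps. Setting this equal to supply: 468.5 - 2.5ps = -1075 + 8ps, so ps = 147.
Buyers pay pb = 147 − 42 = 105; q' = -1075 + 8·147 = 101.
ΔCS = ½(21 + 101)(137 − 105) = 1952; ΔPS = ½(21 + 101)(147 − 137) = 610.
Government spending = 42 × 101 = 4242.
DWL = ½ × 42 × (101 − 21) = 1680; fraction = 1680 / 4242 = 40/101.

DWL / government spending = 40/101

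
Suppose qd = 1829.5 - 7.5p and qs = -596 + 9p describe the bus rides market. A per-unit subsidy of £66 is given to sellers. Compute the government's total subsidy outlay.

Pre-subsidy: 1829.5 - 7.5p = -596 + 9p gives p* = 147, q* = 727.
With the subsidy, sellers receive ps = pb + 66 for each unit, where pb is the price buyers pay.
Supply in terms of pb becomes qs = -596 + 9(pb + 66) = -2 + 9pb. Setting this equal to demand: 1829.5 - 7.5pb = -2 + 9pb, so pb = 111.
Sellers receive ps = 111 + 66 = 177; q' = 1829.5 − 7.5·111 = 997.
Government outlay = subsidy × quantity = 66 × 997 = 65802.

Government cost = £65802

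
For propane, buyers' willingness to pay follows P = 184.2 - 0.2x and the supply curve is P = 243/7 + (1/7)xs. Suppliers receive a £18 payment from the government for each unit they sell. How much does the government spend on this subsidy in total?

Government cost = £8793

Pre-subsidy: 184.2 - 0.2x = 243/7 + (1/7)x gives x* = 436 and P* = 97.
With the subsidy, sellers receive Ps = Pb + 18 for each unit, where Pb is the price buyers pay.
On the curves, Pb = 184.2 - 0.2x and Ps = 243/7 + (1/7)x; the wedge Ps − Pb = 18 gives 243/7 + (1/7)x − (184.2 - 0.2x) = 18, so x' = 488.5.
Then Pb = 184.2 − 0.2·488.5 = 86.5 and Ps = 243/7 + (1/7)·488.5 = 104.5.
Government outlay = subsidy × quantity = 18 × 488.5 = 8793.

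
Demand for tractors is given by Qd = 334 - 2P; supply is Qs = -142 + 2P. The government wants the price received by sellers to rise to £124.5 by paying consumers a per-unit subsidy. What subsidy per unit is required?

Required subsidy s = £11 per unit

At a seller price of 124.5, quantity supplied is -142 + 2·124.5 = 107.
Buyers absorb 107 only when they pay Pb with 334 − 2·Pb = 107, i.e. Pb = 113.5.
s = Ps − Pb = 124.5 − 113.5 = 11.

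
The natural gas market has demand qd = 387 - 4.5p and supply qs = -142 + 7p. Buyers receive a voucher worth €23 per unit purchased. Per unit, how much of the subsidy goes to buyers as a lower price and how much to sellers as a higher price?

Pre-subsidy: 387 - 4.5p = -142 + 7p gives p* = 46, q* = 180.
With the rebate, buyers effectively pay pb = ps − 23, where ps is the price sellers receive.
Demand in terms of ps becomes qd = 387 − 4.5(ps − 23) = 490.5 - 4.5ps. Setting this equal to supply: 490.5 - 4.5ps = -142 + 7ps, so ps = 55.
Buyers pay pb = 55 − 23 = 32; q' = -142 + 7·55 = 243.
Buyers' price falls by p* − pb = 46 − 32 = 14; sellers' price rises by ps − p* = 55 − 46 = 9.

Buyers gain €14 per unit; sellers gain €9 per unit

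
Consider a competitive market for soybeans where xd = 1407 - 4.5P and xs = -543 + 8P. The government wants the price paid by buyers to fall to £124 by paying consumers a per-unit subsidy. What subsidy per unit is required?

At a buyer price of 124, quantity demanded is 1407 − 4.5·124 = 849.
Sellers supply 849 only when they receive Ps with -543 + 8·Ps = 849, i.e. Ps = 174.
s = Ps − Pb = 174 − 124 = 50.

Required subsidy s = £50 per unit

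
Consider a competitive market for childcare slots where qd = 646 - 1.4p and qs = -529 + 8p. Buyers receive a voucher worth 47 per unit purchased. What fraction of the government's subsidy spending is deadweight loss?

DWL / government spending = 28/527

Pre-subsidy: 646 - 1.4p = -529 + 8p gives p* = 125, q* = 471.
With the rebate, buyers effectively pay pb = ps − 47, where ps is the price sellers receive.
Demand in terms of ps becomes qd = 646 − 1.4(ps − 47) = 711.8 - 1.4ps. Setting this equal to supply: 711.8 - 1.4ps = -529 + 8ps, so ps = 132.
Buyers pay pb = 132 − 47 = 85; q' = -529 + 8·132 = 527.
ΔCS = ½(471 + 527)(125 − 85) = 19960; ΔPS = ½(471 + 527)(132 − 125) = 3493.
Government spending = 47 × 527 = 24769.
DWL = ½ × 47 × (527 − 471) = 1316; fraction = 1316 / 24769 = 28/527.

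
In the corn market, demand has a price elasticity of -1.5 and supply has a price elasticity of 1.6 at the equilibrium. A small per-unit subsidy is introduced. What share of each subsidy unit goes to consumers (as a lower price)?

For a small subsidy around the equilibrium, the benefit split depends on the relative slopes, which at a point are proportional to the elasticities.
Buyer share = εs/(εs + |εd|) = 1.6/(1.6 + 1.5) = 16/31; seller share = |εd|/(εs + |εd|) = 15/31.

Consumer share = 16/31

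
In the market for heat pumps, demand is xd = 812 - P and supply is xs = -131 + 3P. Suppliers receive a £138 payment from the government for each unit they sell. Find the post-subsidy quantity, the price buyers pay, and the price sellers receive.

Pre-subsidy: 812 - P = -131 + 3P gives P* = 235.75, x* = 576.25.
With the subsidy, sellers receive Ps = Pb + 138 for each unit, where Pb is the price buyers pay.
Supply in terms of Pb becomes xs = -131 + 3(Pb + 138) = 283 + 3Pb. Setting this equal to demand: 812 - Pb = 283 + 3Pb, so Pb = 132.25.
Sellers receive Ps = 132.25 + 138 = 270.25; x' = 812 − 1·132.25 = 679.75.

x' = 679.75; buyers pay £132.25; sellers receive £270.25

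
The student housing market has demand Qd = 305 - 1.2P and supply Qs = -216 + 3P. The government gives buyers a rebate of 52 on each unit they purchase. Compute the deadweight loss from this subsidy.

Pre-subsidy: 305 - 1.2P = -216 + 3P gives P* = 2605/21, Q* = 1093/7.
With the rebate, buyers effectively pay Pb = Ps − 52, where Ps is the price sellers receive.
Demand in terms of Ps becomes Qd = 305 − 1.2(Ps − 52) = 367.4 - 1.2Ps. Setting this equal to supply: 367.4 - 1.2Ps = -216 + 3Ps, so Ps = 2917/21.
Buyers pay Pb = 2917/21 − 52 = 1825/21; Q' = -216 + 3·(2917/21) = 1405/7.
The subsidy expands output by 1405/7 − 1093/7 = 312/7 past the efficient level; on those units the gap between marginal cost and willingness to pay runs from 0 up to 52.
DWL = ½ × 52 × 312/7 = 8112/7.

Deadweight loss = 8112/7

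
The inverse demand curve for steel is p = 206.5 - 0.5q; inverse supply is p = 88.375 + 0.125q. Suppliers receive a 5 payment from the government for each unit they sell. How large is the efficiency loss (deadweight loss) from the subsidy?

Pre-subsidy: 206.5 - 0.5q = 88.375 + 0.125q gives q* = 189 and p* = 112.
With the subsidy, sellers receive ps = pb + 5 for each unit, where pb is the price buyers pay.
On the curves, pb = 206.5 - 0.5q and ps = 88.375 + 0.125q; the wedge ps − pb = 5 gives 88.375 + 0.125q − (206.5 - 0.5q) = 5, so q' = 197.
Then pb = 206.5 − 0.5·197 = 108 and ps = 88.375 + 0.125·197 = 113.
The subsidy expands output by 197 − 189 = 8 past the efficient level; on those units the gap between marginal cost and willingness to pay runs from 0 up to 5.
DWL = ½ × 5 × 8 = 20.

Deadweight loss = 20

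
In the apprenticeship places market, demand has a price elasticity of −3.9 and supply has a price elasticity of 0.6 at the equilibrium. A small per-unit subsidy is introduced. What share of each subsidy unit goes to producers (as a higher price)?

For a small subsidy around the equilibrium, the benefit split depends on the relative slopes, which at a point are proportional to the elasticities.
Buyer share = εs/(εs + |εd|) = 0.6/(0.6 + 3.9) = 2/15; seller share = |εd|/(εs + |εd|) = 13/15.
So producers capture 13/15 of the subsidy.

Producer share = 13/15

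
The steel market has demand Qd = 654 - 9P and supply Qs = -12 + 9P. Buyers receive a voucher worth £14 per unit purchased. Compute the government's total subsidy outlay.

Government cost = £5376

Pre-subsidy: 654 - 9P = -12 + 9P gives P* = 37, Q* = 321.
With the rebate, buyers effectively pay Pb = Ps − 14, where Ps is the price sellers receive.
Demand in terms of Ps becomes Qd = 654 − 9(Ps − 14) = 780 - 9Ps. Setting this equal to supply: 780 - 9Ps = -12 + 9Ps, so Ps = 44.
Buyers pay Pb = 44 − 14 = 30; Q' = -12 + 9·44 = 384.
Government outlay = subsidy × quantity = 14 × 384 = 5376.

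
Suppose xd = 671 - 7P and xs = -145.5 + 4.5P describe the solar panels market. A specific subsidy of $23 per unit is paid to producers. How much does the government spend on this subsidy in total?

Pre-subsidy: 671 - 7P = -145.5 + 4.5P gives P* = 71, x* = 174.
With the subsidy, sellers receive Ps = Pb + 23 for each unit, where Pb is the price buyers pay.
Supply in terms of Pb becomes xs = -145.5 + 4.5(Pb + 23) = -42 + 4.5Pb. Setting this equal to demand: 671 - 7Pb = -42 + 4.5Pb, so Pb = 62.
Sellers receive Ps = 62 + 23 = 85; x' = 671 − 7·62 = 237.
Government outlay = subsidy × quantity = 23 × 237 = 5451.

Government cost = $5451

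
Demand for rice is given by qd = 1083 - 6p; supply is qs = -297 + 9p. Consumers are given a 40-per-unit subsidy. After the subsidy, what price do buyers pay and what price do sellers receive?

Buyers pay 68; sellers receive 108

Pre-subsidy: 1083 - 6p = -297 + 9p gives p* = 92, q* = 531.
With the rebate, buyers effectively pay pb = ps − 40, where ps is the price sellers receive.
Demand in terms of ps becomes qd = 1083 − 6(ps − 40) = 1323 - 6ps. Setting this equal to supply: 1323 - 6ps = -297 + 9ps, so ps = 108.
Buyers pay pb = 108 − 40 = 68; q' = -297 + 9·108 = 675.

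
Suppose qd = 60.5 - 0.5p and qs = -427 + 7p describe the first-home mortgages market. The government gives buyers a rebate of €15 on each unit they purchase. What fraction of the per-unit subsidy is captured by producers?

Pre-subsidy: 60.5 - 0.5p = -427 + 7p gives p* = 65, q* = 28.
With the rebate, buyers effectively pay pb = ps − 15, where ps is the price sellers receive.
Demand in terms of ps becomes qd = 60.5 − 0.5(ps − 15) = 68 - 0.5ps. Setting this equal to supply: 68 - 0.5ps = -427 + 7ps, so ps = 66.
Buyers pay pb = 66 − 15 = 51; q' = -427 + 7·66 = 35.
Buyers' price falls by p* − pb = 65 − 51 = 14; sellers' price rises by ps − p* = 66 − 65 = 1.
So producers capture 1/15 = 1/15 of each unit of subsidy.

Producer share = 1/15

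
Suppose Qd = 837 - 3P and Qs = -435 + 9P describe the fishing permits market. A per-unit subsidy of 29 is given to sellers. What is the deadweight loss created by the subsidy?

Deadweight loss = 946.125

Pre-subsidy: 837 - 3P = -435 + 9P gives P* = 106, Q* = 519.
With the subsidy, sellers receive Ps = Pb + 29 for each unit, where Pb is the price buyers pay.
Supply in terms of Pb becomes Qs = -435 + 9(Pb + 29) = -174 + 9Pb. Setting this equal to demand: 837 - 3Pb = -174 + 9Pb, so Pb = 84.25.
Sellers receive Ps = 84.25 + 29 = 113.25; Q' = 837 − 3·84.25 = 584.25.
The subsidy expands output by 584.25 − 519 = 65.25 past the efficient level; on those units the gap between marginal cost and willingness to pay runs from 0 up to 29.
DWL = ½ × 29 × 65.25 = 946.125.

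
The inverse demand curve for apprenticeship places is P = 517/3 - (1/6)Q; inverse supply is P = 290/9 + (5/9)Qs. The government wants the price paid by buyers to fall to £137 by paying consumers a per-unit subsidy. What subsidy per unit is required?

At a buyer price of 137, quantity demanded is 1034 − 6·137 = 212.
Sellers supply 212 only when they receive Ps = 290/9 + (5/9)·212 = 150.
s = Ps − Pb = 150 − 137 = 13.

Required subsidy s = £13 per unit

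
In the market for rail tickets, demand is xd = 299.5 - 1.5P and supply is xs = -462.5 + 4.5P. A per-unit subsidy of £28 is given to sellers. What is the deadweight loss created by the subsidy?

Pre-subsidy: 299.5 - 1.5P = -462.5 + 4.5P gives P* = 127, x* = 109.
With the subsidy, sellers receive Ps = Pb + 28 for each unit, where Pb is the price buyers pay.
Supply in terms of Pb becomes xs = -462.5 + 4.5(Pb + 28) = -336.5 + 4.5Pb. Setting this equal to demand: 299.5 - 1.5Pb = -336.5 + 4.5Pb, so Pb = 106.
Sellers receive Ps = 106 + 28 = 134; x' = 299.5 − 1.5·106 = 140.5.
The subsidy expands output by 140.5 − 109 = 31.5 past the efficient level; on those units the gap between marginal cost and willingness to pay runs from 0 up to 28.
DWL = ½ × 28 × 31.5 = 441.

Deadweight loss = £441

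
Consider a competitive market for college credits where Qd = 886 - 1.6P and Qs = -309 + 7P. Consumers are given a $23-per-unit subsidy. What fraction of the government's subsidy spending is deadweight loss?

DWL / government spending = 322/14913

Pre-subsidy: 886 - 1.6P = -309 + 7P gives P* = 5975/43, Q* = 28538/43.
With the rebate, buyers effectively pay Pb = Ps − 23, where Ps is the price sellers receive.
Demand in terms of Ps becomes Qd = 886 − 1.6(Ps − 23) = 922.8 - 1.6Ps. Setting this equal to supply: 922.8 - 1.6Ps = -309 + 7Ps, so Ps = 6159/43.
Buyers pay Pb = 6159/43 − 23 = 5170/43; Q' = -309 + 7·(6159/43) = 29826/43.
ΔCS = ½(28538/43 + 29826/43)(5975/43 − 5170/43) = 23491510/1849; ΔPS = ½(28538/43 + 29826/43)(6159/43 − 5975/43) = 5369488/1849.
Government spending = 23 × 29826/43 = 685998/43.
DWL = ½ × 23 × (29826/43 − 28538/43) = 14812/43; fraction = (14812/43) / (685998/43) = 322/14913.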